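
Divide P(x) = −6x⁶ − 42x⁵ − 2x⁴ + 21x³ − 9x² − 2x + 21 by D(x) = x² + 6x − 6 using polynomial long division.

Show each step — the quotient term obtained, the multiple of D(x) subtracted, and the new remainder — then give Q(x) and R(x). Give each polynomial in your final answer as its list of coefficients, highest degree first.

Q = [-6, -6, -2, -3, -3]; R = [-2, 3]

Step 1: lead(−6x⁶ − 42x⁵ − 2x⁴ + 21x³ − 9x² − 2x + 21) ÷ lead(D) = −6x⁶ ÷ x² = −6x⁴. Subtract (−6x⁴)·D = −6x⁶ − 36x⁵ + 36x⁴. Remainder: −6x⁵ − 38x⁴ + 21x³ − 9x² − 2x + 21.
Step 2: lead(−6x⁵ − 38x⁴ + 21x³ − 9x² − 2x + 21) ÷ lead(D) = −6x⁵ ÷ x² = −6x³. Subtract (−6x³)·D = −6x⁵ − 36x⁴ + 36x³. Remainder: −2x⁴ − 15x³ − 9x² − 2x + 21.
Step 3: lead(−2x⁴ − 15x³ − 9x² − 2x + 21) ÷ lead(D) = −2x⁴ ÷ x² = −2x². Subtract (−2x²)·D = −2x⁴ − 12x³ + 12x². Remainder: −3x³ − 21x² − 2x + 21.
Step 4: lead(−3x³ − 21x² − 2x + 21) ÷ lead(D) = −3x³ ÷ x² = −3x. Subtract (−3x)·D = −3x³ − 18x² + 18x. Remainder: −3x² − 20x + 21.
Step 5: lead(−3x² − 20x + 21) ÷ lead(D) = −3x² ÷ x² = −3. Subtract (−3)·D = −3x² − 18x + 18. Remainder: −2x + 3.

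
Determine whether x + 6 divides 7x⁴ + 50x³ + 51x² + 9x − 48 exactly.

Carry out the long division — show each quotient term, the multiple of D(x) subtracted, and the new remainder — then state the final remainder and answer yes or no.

R(x) = 6, so D(x) is not a factor of P(x). no

Step 1: lead(7x⁴ + 50x³ + 51x² + 9x − 48) ÷ lead(D) = 7x⁴ ÷ x = 7x³. Subtract (7x³)·D = 7x⁴ + 42x³. Remainder: 8x³ + 51x² + 9x − 48.
Step 2: lead(8x³ + 51x² + 9x − 48) ÷ lead(D) = 8x³ ÷ x = 8x². Subtract (8x²)·D = 8x³ + 48x². Remainder: 3x² + 9x − 48.
Step 3: lead(3x² + 9x − 48) ÷ lead(D) = 3x² ÷ x = 3x. Subtract (3x)·D = 3x² + 18x. Remainder: −9x − 48.
Step 4: lead(−9x − 48) ÷ lead(D) = −9x ÷ x = −9. Subtract (−9)·D = −9x − 54. Remainder: 6.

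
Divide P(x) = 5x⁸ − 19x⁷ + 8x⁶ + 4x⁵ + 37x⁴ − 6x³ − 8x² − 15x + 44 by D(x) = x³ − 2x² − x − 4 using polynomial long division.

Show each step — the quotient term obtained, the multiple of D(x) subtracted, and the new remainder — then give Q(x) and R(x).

Q(x) = 5x⁵ − 9x⁴ − 5x³ + 5x² + 6x − 9; R(x) = 8

Step 1: lead(5x⁸ − 19x⁷ + 8x⁶ + 4x⁵ + 37x⁴ − 6x³ − 8x² − 15x + 44) ÷ lead(D) = 5x⁸ ÷ x³ = 5x⁵. Subtract (5x⁵)·D = 5x⁸ − 10x⁷ − 5x⁶ − 20x⁵. Remainder: −9x⁷ + 13x⁶ + 24x⁵ + 37x⁴ − 6x³ − 8x² − 15x + 44.
Step 2: lead(−9x⁷ + 13x⁶ + 24x⁵ + 37x⁴ − 6x³ − 8x² − 15x + 44) ÷ lead(D) = −9x⁷ ÷ x³ = −9x⁴. Subtract (−9x⁴)·D = −9x⁷ + 18x⁶ + 9x⁵ + 36x⁴. Remainder: −5x⁶ + 15x⁵ + x⁴ − 6x³ − 8x² − 15x + 44.
Step 3: lead(−5x⁶ + 15x⁵ + x⁴ − 6x³ − 8x² − 15x + 44) ÷ lead(D) = −5x⁶ ÷ x³ = −5x³. Subtract (−5x³)·D = −5x⁶ + 10x⁵ + 5x⁴ + 20x³. Remainder: 5x⁵ − 4x⁴ − 26x³ − 8x² − 15x + 44.
Step 4: lead(5x⁵ − 4x⁴ − 26x³ − 8x² − 15x + 44) ÷ lead(D) = 5x⁵ ÷ x³ = 5x². Subtract (5x²)·D = 5x⁵ − 10x⁴ − 5x³ − 20x². Remainder: 6x⁴ − 21x³ + 12x² − 15x + 44.
Step 5: lead(6x⁴ − 21x³ + 12x² − 15x + 44) ÷ lead(D) = 6x⁴ ÷ x³ = 6x. Subtract (6x)·D = 6x⁴ − 12x³ − 6x² − 24x. Remainder: −9x³ + 18x² + 9x + 44.
Step 6: lead(−9x³ + 18x² + 9x + 44) ÷ lead(D) = −9x³ ÷ x³ = −9. Subtract (−9)·D = −9x³ + 18x² + 9x + 36. Remainder: 8.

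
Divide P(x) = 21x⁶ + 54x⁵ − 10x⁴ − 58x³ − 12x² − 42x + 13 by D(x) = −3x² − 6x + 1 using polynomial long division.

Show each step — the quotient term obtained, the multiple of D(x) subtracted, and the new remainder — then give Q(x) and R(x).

Q(x) = −7x⁴ − 4x³ + 9x² + 7; R(x) = 6

Step 1: lead(21x⁶ + 54x⁵ − 10x⁴ − 58x³ − 12x² − 42x + 13) ÷ lead(D) = 21x⁶ ÷ −3x² = −7x⁴. Subtract (−7x⁴)·D = 21x⁶ + 42x⁵ − 7x⁴. Remainder: 12x⁵ − 3x⁴ − 58x³ − 12x² − 42x + 13.
Step 2: lead(12x⁵ − 3x⁴ − 58x³ − 12x² − 42x + 13) ÷ lead(D) = 12x⁵ ÷ −3x² = −4x³. Subtract (−4x³)·D = 12x⁵ + 24x⁴ − 4x³. Remainder: −27x⁴ − 54x³ − 12x² − 42x + 13.
Step 3: lead(−27x⁴ − 54x³ − 12x² − 42x + 13) ÷ lead(D) = −27x⁴ ÷ −3x² = 9x². Subtract (9x²)·D = −27x⁴ − 54x³ + 9x². Remainder: −21x² − 42x + 13.
Step 4: lead(−21x² − 42x + 13) ÷ lead(D) = −21x² ÷ −3x² = 7. Subtract (7)·D = −21x² − 42x + 7. Remainder: 6.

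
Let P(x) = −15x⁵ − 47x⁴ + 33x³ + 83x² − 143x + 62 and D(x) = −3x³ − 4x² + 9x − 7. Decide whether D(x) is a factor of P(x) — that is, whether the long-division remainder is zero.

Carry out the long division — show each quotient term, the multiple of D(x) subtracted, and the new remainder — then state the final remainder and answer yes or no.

Step 1: lead(−15x⁵ − 47x⁴ + 33x³ + 83x² − 143x + 62) ÷ lead(D) = −15x⁵ ÷ −3x³ = 5x². Subtract (5x²)·D = −15x⁵ − 20x⁴ + 45x³ − 35x². Remainder: −27x⁴ − 12x³ + 118x² − 143x + 62.
Step 2: lead(−27x⁴ − 12x³ + 118x² − 143x + 62) ÷ lead(D) = −27x⁴ ÷ −3x³ = 9x. Subtract (9x)·D = −27x⁴ − 36x³ + 81x² − 63x. Remainder: 24x³ + 37x² − 80x + 62.
Step 3: lead(24x³ + 37x² − 80x + 62) ÷ lead(D) = 24x³ ÷ −3x³ = −8. Subtract (−8)·D = 24x³ + 32x² − 72x + 56. Remainder: 5x² − 8x + 6.

R(x) = 5x² − 8x + 6, so D(x) is not a factor of P(x). no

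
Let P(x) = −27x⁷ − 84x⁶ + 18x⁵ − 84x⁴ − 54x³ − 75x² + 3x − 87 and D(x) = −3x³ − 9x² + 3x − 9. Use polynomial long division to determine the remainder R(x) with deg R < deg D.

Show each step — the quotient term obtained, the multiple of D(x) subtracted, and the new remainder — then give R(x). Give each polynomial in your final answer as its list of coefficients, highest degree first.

R = [-6, -6]

Step 1: lead(−27x⁷ − 84x⁶ + 18x⁵ − 84x⁴ − 54x³ − 75x² + 3x − 87) ÷ lead(D) = −27x⁷ ÷ −3x³ = 9x⁴. Subtract (9x⁴)·D = −27x⁷ − 81x⁶ + 27x⁵ − 81x⁴. Remainder: −3x⁶ − 9x⁵ − 3x⁴ − 54x³ − 75x² + 3x − 87.
Step 2: lead(−3x⁶ − 9x⁵ − 3x⁴ − 54x³ − 75x² + 3x − 87) ÷ lead(D) = −3x⁶ ÷ −3x³ = x³. Subtract (x³)·D = −3x⁶ − 9x⁵ + 3x⁴ − 9x³. Remainder: −6x⁴ − 45x³ − 75x² + 3x − 87.
Step 3: lead(−6x⁴ − 45x³ − 75x² + 3x − 87) ÷ lead(D) = −6x⁴ ÷ −3x³ = 2x. Subtract (2x)·D = −6x⁴ − 18x³ + 6x² − 18x. Remainder: −27x³ − 81x² + 21x − 87.
Step 4: lead(−27x³ − 81x² + 21x − 87) ÷ lead(D) = −27x³ ÷ −3x³ = 9. Subtract (9)·D = −27x³ − 81x² + 27x − 81. Remainder: −6x − 6.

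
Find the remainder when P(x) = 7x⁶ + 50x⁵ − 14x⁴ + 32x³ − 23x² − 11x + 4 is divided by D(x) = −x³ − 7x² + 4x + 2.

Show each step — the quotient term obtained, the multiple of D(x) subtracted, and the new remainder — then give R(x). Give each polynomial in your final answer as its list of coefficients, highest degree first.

Step 1: lead(7x⁶ + 50x⁵ − 14x⁴ + 32x³ − 23x² − 11x + 4) ÷ lead(D) = 7x⁶ ÷ −x³ = −7x³. Subtract (−7x³)·D = 7x⁶ + 49x⁵ − 28x⁴ − 14x³. Remainder: x⁵ + 14x⁴ + 46x³ − 23x² − 11x + 4.
Step 2: lead(x⁵ + 14x⁴ + 46x³ − 23x² − 11x + 4) ÷ lead(D) = x⁵ ÷ −x³ = −x². Subtract (−x²)·D = x⁵ + 7x⁴ − 4x³ − 2x². Remainder: 7x⁴ + 50x³ − 21x² − 11x + 4.
Step 3: lead(7x⁴ + 50x³ − 21x² − 11x + 4) ÷ lead(D) = 7x⁴ ÷ −x³ = −7x. Subtract (−7x)·D = 7x⁴ + 49x³ − 28x² − 14x. Remainder: x³ + 7x² + 3x + 4.
Step 4: lead(x³ + 7x² + 3x + 4) ÷ lead(D) = x³ ÷ −x³ = −1. Subtract (−1)·D = x³ + 7x² − 4x − 2. Remainder: 7x + 6.

R = [7, 6]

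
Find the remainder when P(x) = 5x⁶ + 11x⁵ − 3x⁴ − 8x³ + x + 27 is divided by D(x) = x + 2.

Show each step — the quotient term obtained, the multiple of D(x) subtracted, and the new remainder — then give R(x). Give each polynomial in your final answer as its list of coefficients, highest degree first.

R = [9]

Step 1: lead(5x⁶ + 11x⁵ − 3x⁴ − 8x³ + x + 27) ÷ lead(D) = 5x⁶ ÷ x = 5x⁵. Subtract (5x⁵)·D = 5x⁶ + 10x⁵. Remainder: x⁵ − 3x⁴ − 8x³ + x + 27.
Step 2: lead(x⁵ − 3x⁴ − 8x³ + x + 27) ÷ lead(D) = x⁵ ÷ x = x⁴. Subtract (x⁴)·D = x⁵ + 2x⁴. Remainder: −5x⁴ − 8x³ + x + 27.
Step 3: lead(−5x⁴ − 8x³ + x + 27) ÷ lead(D) = −5x⁴ ÷ x = −5x³. Subtract (−5x³)·D = −5x⁴ − 10x³. Remainder: 2x³ + x + 27.
Step 4: lead(2x³ + x + 27) ÷ lead(D) = 2x³ ÷ x = 2x². Subtract (2x²)·D = 2x³ + 4x². Remainder: −4x² + x + 27.
Step 5: lead(−4x² + x + 27) ÷ lead(D) = −4x² ÷ x = −4x. Subtract (−4x)·D = −4x² − 8x. Remainder: 9x + 27.
Step 6: lead(9x + 27) ÷ lead(D) = 9x ÷ x = 9. Subtract (9)·D = 9x + 18. Remainder: 9.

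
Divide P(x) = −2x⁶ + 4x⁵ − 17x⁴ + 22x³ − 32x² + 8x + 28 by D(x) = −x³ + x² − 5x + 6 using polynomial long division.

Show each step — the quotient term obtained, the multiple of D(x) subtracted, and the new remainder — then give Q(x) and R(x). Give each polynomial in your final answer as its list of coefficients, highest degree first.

Q = [2, -2, 5, 5]; R = [3, -2]

Step 1: lead(−2x⁶ + 4x⁵ − 17x⁴ + 22x³ − 32x² + 8x + 28) ÷ lead(D) = −2x⁶ ÷ −x³ = 2x³. Subtract (2x³)·D = −2x⁶ + 2x⁵ − 10x⁴ + 12x³. Remainder: 2x⁵ − 7x⁴ + 10x³ − 32x² + 8x + 28.
Step 2: lead(2x⁵ − 7x⁴ + 10x³ − 32x² + 8x + 28) ÷ lead(D) = 2x⁵ ÷ −x³ = −2x². Subtract (−2x²)·D = 2x⁵ − 2x⁴ + 10x³ − 12x². Remainder: −5x⁴ − 20x² + 8x + 28.
Step 3: lead(−5x⁴ − 20x² + 8x + 28) ÷ lead(D) = −5x⁴ ÷ −x³ = 5x. Subtract (5x)·D = −5x⁴ + 5x³ − 25x² + 30x. Remainder: −5x³ + 5x² − 22x + 28.
Step 4: lead(−5x³ + 5x² − 22x + 28) ÷ lead(D) = −5x³ ÷ −x³ = 5. Subtract (5)·D = −5x³ + 5x² − 25x + 30. Remainder: 3x − 2.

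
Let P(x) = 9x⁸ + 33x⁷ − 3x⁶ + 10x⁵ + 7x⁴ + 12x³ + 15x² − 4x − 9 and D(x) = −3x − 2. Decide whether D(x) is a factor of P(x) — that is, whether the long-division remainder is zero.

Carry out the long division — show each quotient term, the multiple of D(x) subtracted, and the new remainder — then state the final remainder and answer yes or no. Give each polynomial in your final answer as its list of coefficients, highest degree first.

R = [-5], so D(x) is not a factor of P(x). no

Step 1: lead(9x⁸ + 33x⁷ − 3x⁶ + 10x⁵ + 7x⁴ + 12x³ + 15x² − 4x − 9) ÷ lead(D) = 9x⁸ ÷ −3x = −3x⁷. Subtract (−3x⁷)·D = 9x⁸ + 6x⁷. Remainder: 27x⁷ − 3x⁶ + 10x⁵ + 7x⁴ + 12x³ + 15x² − 4x − 9.
Step 2: lead(27x⁷ − 3x⁶ + 10x⁵ + 7x⁴ + 12x³ + 15x² − 4x − 9) ÷ lead(D) = 27x⁷ ÷ −3x = −9x⁶. Subtract (−9x⁶)·D = 27x⁷ + 18x⁶. Remainder: −21x⁶ + 10x⁵ + 7x⁴ + 12x³ + 15x² − 4x − 9.
Step 3: lead(−21x⁶ + 10x⁵ + 7x⁴ + 12x³ + 15x² − 4x − 9) ÷ lead(D) = −21x⁶ ÷ −3x = 7x⁵. Subtract (7x⁵)·D = −21x⁶ − 14x⁵. Remainder: 24x⁵ + 7x⁴ + 12x³ + 15x² − 4x − 9.
Step 4: lead(24x⁵ + 7x⁴ + 12x³ + 15x² − 4x − 9) ÷ lead(D) = 24x⁵ ÷ −3x = −8x⁴. Subtract (−8x⁴)·D = 24x⁵ + 16x⁴. Remainder: −9x⁴ + 12x³ + 15x² − 4x − 9.
Step 5: lead(−9x⁴ + 12x³ + 15x² − 4x − 9) ÷ lead(D) = −9x⁴ ÷ −3x = 3x³. Subtract (3x³)·D = −9x⁴ − 6x³. Remainder: 18x³ + 15x² − 4x − 9.
Step 6: lead(18x³ + 15x² − 4x − 9) ÷ lead(D) = 18x³ ÷ −3x = −6x². Subtract (−6x²)·D = 18x³ + 12x². Remainder: 3x² − 4x − 9.
Step 7: lead(3x² − 4x − 9) ÷ lead(D) = 3x² ÷ −3x = −x. Subtract (−x)·D = 3x² + 2x. Remainder: −6x − 9.
Step 8: lead(−6x − 9) ÷ lead(D) = −6x ÷ −3x = 2. Subtract (2)·D = −6x − 4. Remainder: −5.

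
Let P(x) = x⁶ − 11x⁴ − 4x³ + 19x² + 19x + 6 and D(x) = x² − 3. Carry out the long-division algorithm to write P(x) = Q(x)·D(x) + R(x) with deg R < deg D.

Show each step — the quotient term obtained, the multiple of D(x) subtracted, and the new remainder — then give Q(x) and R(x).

Step 1: lead(x⁶ − 11x⁴ − 4x³ + 19x² + 19x + 6) ÷ lead(D) = x⁶ ÷ x² = x⁴. Subtract (x⁴)·D = x⁶ − 3x⁴. Remainder: −8x⁴ − 4x³ + 19x² + 19x + 6.
Step 2: lead(−8x⁴ − 4x³ + 19x² + 19x + 6) ÷ lead(D) = −8x⁴ ÷ x² = −8x². Subtract (−8x²)·D = −8x⁴ + 24x². Remainder: −4x³ − 5x² + 19x + 6.
Step 3: lead(−4x³ − 5x² + 19x + 6) ÷ lead(D) = −4x³ ÷ x² = −4x. Subtract (−4x)·D = −4x³ + 12x. Remainder: −5x² + 7x + 6.
Step 4: lead(−5x² + 7x + 6) ÷ lead(D) = −5x² ÷ x² = −5. Subtract (−5)·D = −5x² + 15. Remainder: 7x − 9.

Q(x) = x⁴ − 8x² − 4x − 5; R(x) = 7x − 9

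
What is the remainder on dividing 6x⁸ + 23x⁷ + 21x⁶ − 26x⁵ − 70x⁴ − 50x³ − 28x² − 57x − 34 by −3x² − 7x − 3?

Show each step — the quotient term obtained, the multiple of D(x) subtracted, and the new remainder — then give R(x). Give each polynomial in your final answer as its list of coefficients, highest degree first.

R = [-7]

Step 1: lead(6x⁸ + 23x⁷ + 21x⁶ − 26x⁵ − 70x⁴ − 50x³ − 28x² − 57x − 34) ÷ lead(D) = 6x⁸ ÷ −3x² = −2x⁶. Subtract (−2x⁶)·D = 6x⁸ + 14x⁷ + 6x⁶. Remainder: 9x⁷ + 15x⁶ − 26x⁵ − 70x⁴ − 50x³ − 28x² − 57x − 34.
Step 2: lead(9x⁷ + 15x⁶ − 26x⁵ − 70x⁴ − 50x³ − 28x² − 57x − 34) ÷ lead(D) = 9x⁷ ÷ −3x² = −3x⁵. Subtract (−3x⁵)·D = 9x⁷ + 21x⁶ + 9x⁵. Remainder: −6x⁶ − 35x⁵ − 70x⁴ − 50x³ − 28x² − 57x − 34.
Step 3: lead(−6x⁶ − 35x⁵ − 70x⁴ − 50x³ − 28x² − 57x − 34) ÷ lead(D) = −6x⁶ ÷ −3x² = 2x⁴. Subtract (2x⁴)·D = −6x⁶ − 14x⁵ − 6x⁴. Remainder: −21x⁵ − 64x⁴ − 50x³ − 28x² − 57x − 34.
Step 4: lead(−21x⁵ − 64x⁴ − 50x³ − 28x² − 57x − 34) ÷ lead(D) = −21x⁵ ÷ −3x² = 7x³. Subtract (7x³)·D = −21x⁵ − 49x⁴ − 21x³. Remainder: −15x⁴ − 29x³ − 28x² − 57x − 34.
Step 5: lead(−15x⁴ − 29x³ − 28x² − 57x − 34) ÷ lead(D) = −15x⁴ ÷ −3x² = 5x². Subtract (5x²)·D = −15x⁴ − 35x³ − 15x². Remainder: 6x³ − 13x² − 57x − 34.
Step 6: lead(6x³ − 13x² − 57x − 34) ÷ lead(D) = 6x³ ÷ −3x² = −2x. Subtract (−2x)·D = 6x³ + 14x² + 6x. Remainder: −27x² − 63x − 34.
Step 7: lead(−27x² − 63x − 34) ÷ lead(D) = −27x² ÷ −3x² = 9. Subtract (9)·D = −27x² − 63x − 27. Remainder: −7.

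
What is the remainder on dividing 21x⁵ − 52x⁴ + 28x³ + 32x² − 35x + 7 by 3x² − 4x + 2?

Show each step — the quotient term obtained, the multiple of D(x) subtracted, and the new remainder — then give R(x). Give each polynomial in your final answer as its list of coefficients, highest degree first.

R = [9, -9]

Step 1: lead(21x⁵ − 52x⁴ + 28x³ + 32x² − 35x + 7) ÷ lead(D) = 21x⁵ ÷ 3x² = 7x³. Subtract (7x³)·D = 21x⁵ − 28x⁴ + 14x³. Remainder: −24x⁴ + 14x³ + 32x² − 35x + 7.
Step 2: lead(−24x⁴ + 14x³ + 32x² − 35x + 7) ÷ lead(D) = −24x⁴ ÷ 3x² = −8x². Subtract (−8x²)·D = −24x⁴ + 32x³ − 16x². Remainder: −18x³ + 48x² − 35x + 7.
Step 3: lead(−18x³ + 48x² − 35x + 7) ÷ lead(D) = −18x³ ÷ 3x² = −6x. Subtract (−6x)·D = −18x³ + 24x² − 12x. Remainder: 24x² − 23x + 7.
Step 4: lead(24x² − 23x + 7) ÷ lead(D) = 24x² ÷ 3x² = 8. Subtract (8)·D = 24x² − 32x + 16. Remainder: 9x − 9.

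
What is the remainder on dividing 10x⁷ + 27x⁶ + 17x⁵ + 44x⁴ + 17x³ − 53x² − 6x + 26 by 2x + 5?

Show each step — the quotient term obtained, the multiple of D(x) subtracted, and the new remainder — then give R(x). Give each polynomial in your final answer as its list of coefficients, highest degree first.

Step 1: lead(10x⁷ + 27x⁶ + 17x⁵ + 44x⁴ + 17x³ − 53x² − 6x + 26) ÷ lead(D) = 10x⁷ ÷ 2x = 5x⁶. Subtract (5x⁶)·D = 10x⁷ + 25x⁶. Remainder: 2x⁶ + 17x⁵ + 44x⁴ + 17x³ − 53x² − 6x + 26.
Step 2: lead(2x⁶ + 17x⁵ + 44x⁴ + 17x³ − 53x² − 6x + 26) ÷ lead(D) = 2x⁶ ÷ 2x = x⁵. Subtract (x⁵)·D = 2x⁶ + 5x⁵. Remainder: 12x⁵ + 44x⁴ + 17x³ − 53x² − 6x + 26.
Step 3: lead(12x⁵ + 44x⁴ + 17x³ − 53x² − 6x + 26) ÷ lead(D) = 12x⁵ ÷ 2x = 6x⁴. Subtract (6x⁴)·D = 12x⁵ + 30x⁴. Remainder: 14x⁴ + 17x³ − 53x² − 6x + 26.
Step 4: lead(14x⁴ + 17x³ − 53x² − 6x + 26) ÷ lead(D) = 14x⁴ ÷ 2x = 7x³. Subtract (7x³)·D = 14x⁴ + 35x³. Remainder: −18x³ − 53x² − 6x + 26.
Step 5: lead(−18x³ − 53x² − 6x + 26) ÷ lead(D) = −18x³ ÷ 2x = −9x². Subtract (−9x²)·D = −18x³ − 45x². Remainder: −8x² − 6x + 26.
Step 6: lead(−8x² − 6x + 26) ÷ lead(D) = −8x² ÷ 2x = −4x. Subtract (−4x)·D = −8x² − 20x. Remainder: 14x + 26.
Step 7: lead(14x + 26) ÷ lead(D) = 14x ÷ 2x = 7. Subtract (7)·D = 14x + 35. Remainder: −9.

R = [-9]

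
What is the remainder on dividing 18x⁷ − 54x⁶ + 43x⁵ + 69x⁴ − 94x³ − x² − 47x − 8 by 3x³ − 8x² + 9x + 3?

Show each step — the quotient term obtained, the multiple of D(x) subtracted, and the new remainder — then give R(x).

R(x) = −5x² + x + 7

Step 1: lead(18x⁷ − 54x⁶ + 43x⁵ + 69x⁴ − 94x³ − x² − 47x − 8) ÷ lead(D) = 18x⁷ ÷ 3x³ = 6x⁴. Subtract (6x⁴)·D = 18x⁷ − 48x⁶ + 54x⁵ + 18x⁴. Remainder: −6x⁶ − 11x⁵ + 51x⁴ − 94x³ − x² − 47x − 8.
Step 2: lead(−6x⁶ − 11x⁵ + 51x⁴ − 94x³ − x² − 47x − 8) ÷ lead(D) = −6x⁶ ÷ 3x³ = −2x³. Subtract (−2x³)·D = −6x⁶ + 16x⁵ − 18x⁴ − 6x³. Remainder: −27x⁵ + 69x⁴ − 88x³ − x² − 47x − 8.
Step 3: lead(−27x⁵ + 69x⁴ − 88x³ − x² − 47x − 8) ÷ lead(D) = −27x⁵ ÷ 3x³ = −9x². Subtract (−9x²)·D = −27x⁵ + 72x⁴ − 81x³ − 27x². Remainder: −3x⁴ − 7x³ + 26x² − 47x − 8.
Step 4: lead(−3x⁴ − 7x³ + 26x² − 47x − 8) ÷ lead(D) = −3x⁴ ÷ 3x³ = −x. Subtract (−x)·D = −3x⁴ + 8x³ − 9x² − 3x. Remainder: −15x³ + 35x² − 44x − 8.
Step 5: lead(−15x³ + 35x² − 44x − 8) ÷ lead(D) = −15x³ ÷ 3x³ = −5. Subtract (−5)·D = −15x³ + 40x² − 45x − 15. Remainder: −5x² + x + 7.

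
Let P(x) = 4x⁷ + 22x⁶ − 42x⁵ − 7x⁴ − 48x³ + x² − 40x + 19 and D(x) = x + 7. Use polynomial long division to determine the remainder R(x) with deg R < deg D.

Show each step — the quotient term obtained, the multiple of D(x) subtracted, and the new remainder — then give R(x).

R(x) = 5

Step 1: lead(4x⁷ + 22x⁶ − 42x⁵ − 7x⁴ − 48x³ + x² − 40x + 19) ÷ lead(D) = 4x⁷ ÷ x = 4x⁶. Subtract (4x⁶)·D = 4x⁷ + 28x⁶. Remainder: −6x⁶ − 42x⁵ − 7x⁴ − 48x³ + x² − 40x + 19.
Step 2: lead(−6x⁶ − 42x⁵ − 7x⁴ − 48x³ + x² − 40x + 19) ÷ lead(D) = −6x⁶ ÷ x = −6x⁵. Subtract (−6x⁵)·D = −6x⁶ − 42x⁵. Remainder: −7x⁴ − 48x³ + x² − 40x + 19.
Step 3: lead(−7x⁴ − 48x³ + x² − 40x + 19) ÷ lead(D) = −7x⁴ ÷ x = −7x³. Subtract (−7x³)·D = −7x⁴ − 49x³. Remainder: x³ + x² − 40x + 19.
Step 4: lead(x³ + x² − 40x + 19) ÷ lead(D) = x³ ÷ x = x². Subtract (x²)·D = x³ + 7x². Remainder: −6x² − 40x + 19.
Step 5: lead(−6x² − 40x + 19) ÷ lead(D) = −6x² ÷ x = −6x. Subtract (−6x)·D = −6x² − 42x. Remainder: 2x + 19.
Step 6: lead(2x + 19) ÷ lead(D) = 2x ÷ x = 2. Subtract (2)·D = 2x + 14. Remainder: 5.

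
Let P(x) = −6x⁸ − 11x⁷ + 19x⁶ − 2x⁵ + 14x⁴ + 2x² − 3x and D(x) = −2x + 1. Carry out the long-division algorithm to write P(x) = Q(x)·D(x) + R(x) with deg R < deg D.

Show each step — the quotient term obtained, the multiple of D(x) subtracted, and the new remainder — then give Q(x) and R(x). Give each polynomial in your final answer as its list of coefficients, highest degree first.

Step 1: lead(−6x⁸ − 11x⁷ + 19x⁶ − 2x⁵ + 14x⁴ + 2x² − 3x) ÷ lead(D) = −6x⁸ ÷ −2x = 3x⁷. Subtract (3x⁷)·D = −6x⁸ + 3x⁷. Remainder: −14x⁷ + 19x⁶ − 2x⁵ + 14x⁴ + 2x² − 3x.
Step 2: lead(−14x⁷ + 19x⁶ − 2x⁵ + 14x⁴ + 2x² − 3x) ÷ lead(D) = −14x⁷ ÷ −2x = 7x⁶. Subtract (7x⁶)·D = −14x⁷ + 7x⁶. Remainder: 12x⁶ − 2x⁵ + 14x⁴ + 2x² − 3x.
Step 3: lead(12x⁶ − 2x⁵ + 14x⁴ + 2x² − 3x) ÷ lead(D) = 12x⁶ ÷ −2x = −6x⁵. Subtract (−6x⁵)·D = 12x⁶ − 6x⁵. Remainder: 4x⁵ + 14x⁴ + 2x² − 3x.
Step 4: lead(4x⁵ + 14x⁴ + 2x² − 3x) ÷ lead(D) = 4x⁵ ÷ −2x = −2x⁴. Subtract (−2x⁴)·D = 4x⁵ − 2x⁴. Remainder: 16x⁴ + 2x² − 3x.
Step 5: lead(16x⁴ + 2x² − 3x) ÷ lead(D) = 16x⁴ ÷ −2x = −8x³. Subtract (−8x³)·D = 16x⁴ − 8x³. Remainder: 8x³ + 2x² − 3x.
Step 6: lead(8x³ + 2x² − 3x) ÷ lead(D) = 8x³ ÷ −2x = −4x². Subtract (−4x²)·D = 8x³ − 4x². Remainder: 6x² − 3x.
Step 7: lead(6x² − 3x) ÷ lead(D) = 6x² ÷ −2x = −3x. Subtract (−3x)·D = 6x² − 3x. Remainder: 0.

Q = [3, 7, -6, -2, -8, -4, -3, 0]; R = [0]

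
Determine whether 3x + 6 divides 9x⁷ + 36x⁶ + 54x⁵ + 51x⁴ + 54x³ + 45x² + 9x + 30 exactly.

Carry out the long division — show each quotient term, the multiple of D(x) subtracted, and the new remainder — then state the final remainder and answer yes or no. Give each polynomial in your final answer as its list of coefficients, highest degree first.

R = [0], so D(x) is a factor of P(x). yes

Step 1: lead(9x⁷ + 36x⁶ + 54x⁵ + 51x⁴ + 54x³ + 45x² + 9x + 30) ÷ lead(D) = 9x⁷ ÷ 3x = 3x⁶. Subtract (3x⁶)·D = 9x⁷ + 18x⁶. Remainder: 18x⁶ + 54x⁵ + 51x⁴ + 54x³ + 45x² + 9x + 30.
Step 2: lead(18x⁶ + 54x⁵ + 51x⁴ + 54x³ + 45x² + 9x + 30) ÷ lead(D) = 18x⁶ ÷ 3x = 6x⁵. Subtract (6x⁵)·D = 18x⁶ + 36x⁵. Remainder: 18x⁵ + 51x⁴ + 54x³ + 45x² + 9x + 30.
Step 3: lead(18x⁵ + 51x⁴ + 54x³ + 45x² + 9x + 30) ÷ lead(D) = 18x⁵ ÷ 3x = 6x⁴. Subtract (6x⁴)·D = 18x⁵ + 36x⁴. Remainder: 15x⁴ + 54x³ + 45x² + 9x + 30.
Step 4: lead(15x⁴ + 54x³ + 45x² + 9x + 30) ÷ lead(D) = 15x⁴ ÷ 3x = 5x³. Subtract (5x³)·D = 15x⁴ + 30x³. Remainder: 24x³ + 45x² + 9x + 30.
Step 5: lead(24x³ + 45x² + 9x + 30) ÷ lead(D) = 24x³ ÷ 3x = 8x². Subtract (8x²)·D = 24x³ + 48x². Remainder: −3x² + 9x + 30.
Step 6: lead(−3x² + 9x + 30) ÷ lead(D) = −3x² ÷ 3x = −x. Subtract (−x)·D = −3x² − 6x. Remainder: 15x + 30.
Step 7: lead(15x + 30) ÷ lead(D) = 15x ÷ 3x = 5. Subtract (5)·D = 15x + 30. Remainder: 0.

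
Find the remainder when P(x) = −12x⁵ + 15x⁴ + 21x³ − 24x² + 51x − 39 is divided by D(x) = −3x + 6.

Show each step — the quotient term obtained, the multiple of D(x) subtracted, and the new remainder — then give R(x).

R(x) = −9

Step 1: lead(−12x⁵ + 15x⁴ + 21x³ − 24x² + 51x − 39) ÷ lead(D) = −12x⁵ ÷ −3x = 4x⁴. Subtract (4x⁴)·D = −12x⁵ + 24x⁴. Remainder: −9x⁴ + 21x³ − 24x² + 51x − 39.
Step 2: lead(−9x⁴ + 21x³ − 24x² + 51x − 39) ÷ lead(D) = −9x⁴ ÷ −3x = 3x³. Subtract (3x³)·D = −9x⁴ + 18x³. Remainder: 3x³ − 24x² + 51x − 39.
Step 3: lead(3x³ − 24x² + 51x − 39) ÷ lead(D) = 3x³ ÷ −3x = −x². Subtract (−x²)·D = 3x³ − 6x². Remainder: −18x² + 51x − 39.
Step 4: lead(−18x² + 51x − 39) ÷ lead(D) = −18x² ÷ −3x = 6x. Subtract (6x)·D = −18x² + 36x. Remainder: 15x − 39.
Step 5: lead(15x − 39) ÷ lead(D) = 15x ÷ −3x = −5. Subtract (−5)·D = 15x − 30. Remainder: −9.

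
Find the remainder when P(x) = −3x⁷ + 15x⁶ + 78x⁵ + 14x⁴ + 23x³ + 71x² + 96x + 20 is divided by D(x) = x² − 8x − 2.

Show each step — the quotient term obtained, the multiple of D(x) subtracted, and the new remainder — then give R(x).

R(x) = 6x + 2

Step 1: lead(−3x⁷ + 15x⁶ + 78x⁵ + 14x⁴ + 23x³ + 71x² + 96x + 20) ÷ lead(D) = −3x⁷ ÷ x² = −3x⁵. Subtract (−3x⁵)·D = −3x⁷ + 24x⁶ + 6x⁵. Remainder: −9x⁶ + 72x⁵ + 14x⁴ + 23x³ + 71x² + 96x + 20.
Step 2: lead(−9x⁶ + 72x⁵ + 14x⁴ + 23x³ + 71x² + 96x + 20) ÷ lead(D) = −9x⁶ ÷ x² = −9x⁴. Subtract (−9x⁴)·D = −9x⁶ + 72x⁵ + 18x⁴. Remainder: −4x⁴ + 23x³ + 71x² + 96x + 20.
Step 3: lead(−4x⁴ + 23x³ + 71x² + 96x + 20) ÷ lead(D) = −4x⁴ ÷ x² = −4x². Subtract (−4x²)·D = −4x⁴ + 32x³ + 8x². Remainder: −9x³ + 63x² + 96x + 20.
Step 4: lead(−9x³ + 63x² + 96x + 20) ÷ lead(D) = −9x³ ÷ x² = −9x. Subtract (−9x)·D = −9x³ + 72x² + 18x. Remainder: −9x² + 78x + 20.
Step 5: lead(−9x² + 78x + 20) ÷ lead(D) = −9x² ÷ x² = −9. Subtract (−9)·D = −9x² + 72x + 18. Remainder: 6x + 2.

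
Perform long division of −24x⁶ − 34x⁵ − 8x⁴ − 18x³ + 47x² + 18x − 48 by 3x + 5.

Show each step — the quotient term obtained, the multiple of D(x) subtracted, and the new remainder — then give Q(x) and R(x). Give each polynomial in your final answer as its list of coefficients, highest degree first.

Q = [-8, 2, -6, 4, 9, -9]; R = [-3]

Step 1: lead(−24x⁶ − 34x⁵ − 8x⁴ − 18x³ + 47x² + 18x − 48) ÷ lead(D) = −24x⁶ ÷ 3x = −8x⁵. Subtract (−8x⁵)·D = −24x⁶ − 40x⁵. Remainder: 6x⁵ − 8x⁴ − 18x³ + 47x² + 18x − 48.
Step 2: lead(6x⁵ − 8x⁴ − 18x³ + 47x² + 18x − 48) ÷ lead(D) = 6x⁵ ÷ 3x = 2x⁴. Subtract (2x⁴)·D = 6x⁵ + 10x⁴. Remainder: −18x⁴ − 18x³ + 47x² + 18x − 48.
Step 3: lead(−18x⁴ − 18x³ + 47x² + 18x − 48) ÷ lead(D) = −18x⁴ ÷ 3x = −6x³. Subtract (−6x³)·D = −18x⁴ − 30x³. Remainder: 12x³ + 47x² + 18x − 48.
Step 4: lead(12x³ + 47x² + 18x − 48) ÷ lead(D) = 12x³ ÷ 3x = 4x². Subtract (4x²)·D = 12x³ + 20x². Remainder: 27x² + 18x − 48.
Step 5: lead(27x² + 18x − 48) ÷ lead(D) = 27x² ÷ 3x = 9x. Subtract (9x)·D = 27x² + 45x. Remainder: −27x − 48.
Step 6: lead(−27x − 48) ÷ lead(D) = −27x ÷ 3x = −9. Subtract (−9)·D = −27x − 45. Remainder: −3.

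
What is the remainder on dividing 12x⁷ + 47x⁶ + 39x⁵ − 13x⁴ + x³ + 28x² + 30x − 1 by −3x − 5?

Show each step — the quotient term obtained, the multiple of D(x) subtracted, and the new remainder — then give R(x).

R(x) = −1

Step 1: lead(12x⁷ + 47x⁶ + 39x⁵ − 13x⁴ + x³ + 28x² + 30x − 1) ÷ lead(D) = 12x⁷ ÷ −3x = −4x⁶. Subtract (−4x⁶)·D = 12x⁷ + 20x⁶. Remainder: 27x⁶ + 39x⁵ − 13x⁴ + x³ + 28x² + 30x − 1.
Step 2: lead(27x⁶ + 39x⁵ − 13x⁴ + x³ + 28x² + 30x − 1) ÷ lead(D) = 27x⁶ ÷ −3x = −9x⁵. Subtract (−9x⁵)·D = 27x⁶ + 45x⁵. Remainder: −6x⁵ − 13x⁴ + x³ + 28x² + 30x − 1.
Step 3: lead(−6x⁵ − 13x⁴ + x³ + 28x² + 30x − 1) ÷ lead(D) = −6x⁵ ÷ −3x = 2x⁴. Subtract (2x⁴)·D = −6x⁵ − 10x⁴. Remainder: −3x⁴ + x³ + 28x² + 30x − 1.
Step 4: lead(−3x⁴ + x³ + 28x² + 30x − 1) ÷ lead(D) = −3x⁴ ÷ −3x = x³. Subtract (x³)·D = −3x⁴ − 5x³. Remainder: 6x³ + 28x² + 30x − 1.
Step 5: lead(6x³ + 28x² + 30x − 1) ÷ lead(D) = 6x³ ÷ −3x = −2x². Subtract (−2x²)·D = 6x³ + 10x². Remainder: 18x² + 30x − 1.
Step 6: lead(18x² + 30x − 1) ÷ lead(D) = 18x² ÷ −3x = −6x. Subtract (−6x)·D = 18x² + 30x. Remainder: −1.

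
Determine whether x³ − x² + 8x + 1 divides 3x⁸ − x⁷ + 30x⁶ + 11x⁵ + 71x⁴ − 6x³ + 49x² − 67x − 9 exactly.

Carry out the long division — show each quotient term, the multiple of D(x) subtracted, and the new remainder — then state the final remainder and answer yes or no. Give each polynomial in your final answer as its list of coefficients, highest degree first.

Step 1: lead(3x⁸ − x⁷ + 30x⁶ + 11x⁵ + 71x⁴ − 6x³ + 49x² − 67x − 9) ÷ lead(D) = 3x⁸ ÷ x³ = 3x⁵. Subtract (3x⁵)·D = 3x⁸ − 3x⁷ + 24x⁶ + 3x⁵. Remainder: 2x⁷ + 6x⁶ + 8x⁵ + 71x⁴ − 6x³ + 49x² − 67x − 9.
Step 2: lead(2x⁷ + 6x⁶ + 8x⁵ + 71x⁴ − 6x³ + 49x² − 67x − 9) ÷ lead(D) = 2x⁷ ÷ x³ = 2x⁴. Subtract (2x⁴)·D = 2x⁷ − 2x⁶ + 16x⁵ + 2x⁴. Remainder: 8x⁶ − 8x⁵ + 69x⁴ − 6x³ + 49x² − 67x − 9.
Step 3: lead(8x⁶ − 8x⁵ + 69x⁴ − 6x³ + 49x² − 67x − 9) ÷ lead(D) = 8x⁶ ÷ x³ = 8x³. Subtract (8x³)·D = 8x⁶ − 8x⁵ + 64x⁴ + 8x³. Remainder: 5x⁴ − 14x³ + 49x² − 67x − 9.
Step 4: lead(5x⁴ − 14x³ + 49x² − 67x − 9) ÷ lead(D) = 5x⁴ ÷ x³ = 5x. Subtract (5x)·D = 5x⁴ − 5x³ + 40x² + 5x. Remainder: −9x³ + 9x² − 72x − 9.
Step 5: lead(−9x³ + 9x² − 72x − 9) ÷ lead(D) = −9x³ ÷ x³ = −9. Subtract (−9)·D = −9x³ + 9x² − 72x − 9. Remainder: 0.

R = [0], so D(x) is a factor of P(x). yes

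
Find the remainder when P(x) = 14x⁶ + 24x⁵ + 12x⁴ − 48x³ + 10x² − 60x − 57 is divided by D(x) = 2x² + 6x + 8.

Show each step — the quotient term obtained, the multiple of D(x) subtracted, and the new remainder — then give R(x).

R(x) = −9

Step 1: lead(14x⁶ + 24x⁵ + 12x⁴ − 48x³ + 10x² − 60x − 57) ÷ lead(D) = 14x⁶ ÷ 2x² = 7x⁴. Subtract (7x⁴)·D = 14x⁶ + 42x⁵ + 56x⁴. Remainder: −18x⁵ − 44x⁴ − 48x³ + 10x² − 60x − 57.
Step 2: lead(−18x⁵ − 44x⁴ − 48x³ + 10x² − 60x − 57) ÷ lead(D) = −18x⁵ ÷ 2x² = −9x³. Subtract (−9x³)·D = −18x⁵ − 54x⁴ − 72x³. Remainder: 10x⁴ + 24x³ + 10x² − 60x − 57.
Step 3: lead(10x⁴ + 24x³ + 10x² − 60x − 57) ÷ lead(D) = 10x⁴ ÷ 2x² = 5x². Subtract (5x²)·D = 10x⁴ + 30x³ + 40x². Remainder: −6x³ − 30x² − 60x − 57.
Step 4: lead(−6x³ − 30x² − 60x − 57) ÷ lead(D) = −6x³ ÷ 2x² = −3x. Subtract (−3x)·D = −6x³ − 18x² − 24x. Remainder: −12x² − 36x − 57.
Step 5: lead(−12x² − 36x − 57) ÷ lead(D) = −12x² ÷ 2x² = −6. Subtract (−6)·D = −12x² − 36x − 48. Remainder: −9.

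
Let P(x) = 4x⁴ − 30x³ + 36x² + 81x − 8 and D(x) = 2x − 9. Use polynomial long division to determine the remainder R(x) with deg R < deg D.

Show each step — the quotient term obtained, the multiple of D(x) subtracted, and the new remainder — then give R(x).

Step 1: lead(4x⁴ − 30x³ + 36x² + 81x − 8) ÷ lead(D) = 4x⁴ ÷ 2x = 2x³. Subtract (2x³)·D = 4x⁴ − 18x³. Remainder: −12x³ + 36x² + 81x − 8.
Step 2: lead(−12x³ + 36x² + 81x − 8) ÷ lead(D) = −12x³ ÷ 2x = −6x². Subtract (−6x²)·D = −12x³ + 54x². Remainder: −18x² + 81x − 8.
Step 3: lead(−18x² + 81x − 8) ÷ lead(D) = −18x² ÷ 2x = −9x. Subtract (−9x)·D = −18x² + 81x. Remainder: −8.

R(x) = −8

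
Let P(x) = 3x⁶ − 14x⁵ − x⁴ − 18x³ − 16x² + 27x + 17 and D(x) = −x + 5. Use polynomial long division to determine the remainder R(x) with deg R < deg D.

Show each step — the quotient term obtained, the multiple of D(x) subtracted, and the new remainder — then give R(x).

R(x) = 2

Step 1: lead(3x⁶ − 14x⁵ − x⁴ − 18x³ − 16x² + 27x + 17) ÷ lead(D) = 3x⁶ ÷ −x = −3x⁵. Subtract (−3x⁵)·D = 3x⁶ − 15x⁵. Remainder: x⁵ − x⁴ − 18x³ − 16x² + 27x + 17.
Step 2: lead(x⁵ − x⁴ − 18x³ − 16x² + 27x + 17) ÷ lead(D) = x⁵ ÷ −x = −x⁴. Subtract (−x⁴)·D = x⁵ − 5x⁴. Remainder: 4x⁴ − 18x³ − 16x² + 27x + 17.
Step 3: lead(4x⁴ − 18x³ − 16x² + 27x + 17) ÷ lead(D) = 4x⁴ ÷ −x = −4x³. Subtract (−4x³)·D = 4x⁴ − 20x³. Remainder: 2x³ − 16x² + 27x + 17.
Step 4: lead(2x³ − 16x² + 27x + 17) ÷ lead(D) = 2x³ ÷ −x = −2x². Subtract (−2x²)·D = 2x³ − 10x². Remainder: −6x² + 27x + 17.
Step 5: lead(−6x² + 27x + 17) ÷ lead(D) = −6x² ÷ −x = 6x. Subtract (6x)·D = −6x² + 30x. Remainder: −3x + 17.
Step 6: lead(−3x + 17) ÷ lead(D) = −3x ÷ −x = 3. Subtract (3)·D = −3x + 15. Remainder: 2.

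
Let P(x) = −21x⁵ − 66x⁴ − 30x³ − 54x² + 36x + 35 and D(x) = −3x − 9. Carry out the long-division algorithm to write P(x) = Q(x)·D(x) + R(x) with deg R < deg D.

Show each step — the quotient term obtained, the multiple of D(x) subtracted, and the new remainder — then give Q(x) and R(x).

Step 1: lead(−21x⁵ − 66x⁴ − 30x³ − 54x² + 36x + 35) ÷ lead(D) = −21x⁵ ÷ −3x = 7x⁴. Subtract (7x⁴)·D = −21x⁵ − 63x⁴. Remainder: −3x⁴ − 30x³ − 54x² + 36x + 35.
Step 2: lead(−3x⁴ − 30x³ − 54x² + 36x + 35) ÷ lead(D) = −3x⁴ ÷ −3x = x³. Subtract (x³)·D = −3x⁴ − 9x³. Remainder: −21x³ − 54x² + 36x + 35.
Step 3: lead(−21x³ − 54x² + 36x + 35) ÷ lead(D) = −21x³ ÷ −3x = 7x². Subtract (7x²)·D = −21x³ − 63x². Remainder: 9x² + 36x + 35.
Step 4: lead(9x² + 36x + 35) ÷ lead(D) = 9x² ÷ −3x = −3x. Subtract (−3x)·D = 9x² + 27x. Remainder: 9x + 35.
Step 5: lead(9x + 35) ÷ lead(D) = 9x ÷ −3x = −3. Subtract (−3)·D = 9x + 27. Remainder: 8.

Q(x) = 7x⁴ + x³ + 7x² − 3x − 3; R(x) = 8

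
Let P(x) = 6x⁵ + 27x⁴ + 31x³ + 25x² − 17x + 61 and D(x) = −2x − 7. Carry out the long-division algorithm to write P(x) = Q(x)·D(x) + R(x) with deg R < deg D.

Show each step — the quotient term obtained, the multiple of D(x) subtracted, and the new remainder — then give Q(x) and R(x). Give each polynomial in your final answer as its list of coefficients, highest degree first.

Step 1: lead(6x⁵ + 27x⁴ + 31x³ + 25x² − 17x + 61) ÷ lead(D) = 6x⁵ ÷ −2x = −3x⁴. Subtract (−3x⁴)·D = 6x⁵ + 21x⁴. Remainder: 6x⁴ + 31x³ + 25x² − 17x + 61.
Step 2: lead(6x⁴ + 31x³ + 25x² − 17x + 61) ÷ lead(D) = 6x⁴ ÷ −2x = −3x³. Subtract (−3x³)·D = 6x⁴ + 21x³. Remainder: 10x³ + 25x² − 17x + 61.
Step 3: lead(10x³ + 25x² − 17x + 61) ÷ lead(D) = 10x³ ÷ −2x = −5x². Subtract (−5x²)·D = 10x³ + 35x². Remainder: −10x² − 17x + 61.
Step 4: lead(−10x² − 17x + 61) ÷ lead(D) = −10x² ÷ −2x = 5x. Subtract (5x)·D = −10x² − 35x. Remainder: 18x + 61.
Step 5: lead(18x + 61) ÷ lead(D) = 18x ÷ −2x = −9. Subtract (−9)·D = 18x + 63. Remainder: −2.

Q = [-3, -3, -5, 5, -9]; R = [-2]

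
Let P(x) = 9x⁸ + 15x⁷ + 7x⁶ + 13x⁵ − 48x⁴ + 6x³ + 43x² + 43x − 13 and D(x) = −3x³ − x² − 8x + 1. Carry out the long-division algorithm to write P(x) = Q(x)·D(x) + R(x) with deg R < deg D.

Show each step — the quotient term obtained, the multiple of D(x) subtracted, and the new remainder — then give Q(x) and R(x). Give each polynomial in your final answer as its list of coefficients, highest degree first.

Q = [-3, -4, 7, 3, -5, -6]; R = [-6, 0, -7]

Step 1: lead(9x⁸ + 15x⁷ + 7x⁶ + 13x⁵ − 48x⁴ + 6x³ + 43x² + 43x − 13) ÷ lead(D) = 9x⁸ ÷ −3x³ = −3x⁵. Subtract (−3x⁵)·D = 9x⁸ + 3x⁷ + 24x⁶ − 3x⁵. Remainder: 12x⁷ − 17x⁶ + 16x⁵ − 48x⁴ + 6x³ + 43x² + 43x − 13.
Step 2: lead(12x⁷ − 17x⁶ + 16x⁵ − 48x⁴ + 6x³ + 43x² + 43x − 13) ÷ lead(D) = 12x⁷ ÷ −3x³ = −4x⁴. Subtract (−4x⁴)·D = 12x⁷ + 4x⁶ + 32x⁵ − 4x⁴. Remainder: −21x⁶ − 16x⁵ − 44x⁴ + 6x³ + 43x² + 43x − 13.
Step 3: lead(−21x⁶ − 16x⁵ − 44x⁴ + 6x³ + 43x² + 43x − 13) ÷ lead(D) = −21x⁶ ÷ −3x³ = 7x³. Subtract (7x³)·D = −21x⁶ − 7x⁵ − 56x⁴ + 7x³. Remainder: −9x⁵ + 12x⁴ − x³ + 43x² + 43x − 13.
Step 4: lead(−9x⁵ + 12x⁴ − x³ + 43x² + 43x − 13) ÷ lead(D) = −9x⁵ ÷ −3x³ = 3x². Subtract (3x²)·D = −9x⁵ − 3x⁴ − 24x³ + 3x². Remainder: 15x⁴ + 23x³ + 40x² + 43x − 13.
Step 5: lead(15x⁴ + 23x³ + 40x² + 43x − 13) ÷ lead(D) = 15x⁴ ÷ −3x³ = −5x. Subtract (−5x)·D = 15x⁴ + 5x³ + 40x² − 5x. Remainder: 18x³ + 48x − 13.
Step 6: lead(18x³ + 48x − 13) ÷ lead(D) = 18x³ ÷ −3x³ = −6. Subtract (−6)·D = 18x³ + 6x² + 48x − 6. Remainder: −6x² − 7.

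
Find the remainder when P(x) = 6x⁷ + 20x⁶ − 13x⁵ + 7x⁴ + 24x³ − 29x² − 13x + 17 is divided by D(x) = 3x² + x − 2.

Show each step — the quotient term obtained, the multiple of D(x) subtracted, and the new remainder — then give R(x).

R(x) = −4x + 7

Step 1: lead(6x⁷ + 20x⁶ − 13x⁵ + 7x⁴ + 24x³ − 29x² − 13x + 17) ÷ lead(D) = 6x⁷ ÷ 3x² = 2x⁵. Subtract (2x⁵)·D = 6x⁷ + 2x⁶ − 4x⁵. Remainder: 18x⁶ − 9x⁵ + 7x⁴ + 24x³ − 29x² − 13x + 17.
Step 2: lead(18x⁶ − 9x⁵ + 7x⁴ + 24x³ − 29x² − 13x + 17) ÷ lead(D) = 18x⁶ ÷ 3x² = 6x⁴. Subtract (6x⁴)·D = 18x⁶ + 6x⁵ − 12x⁴. Remainder: −15x⁵ + 19x⁴ + 24x³ − 29x² − 13x + 17.
Step 3: lead(−15x⁵ + 19x⁴ + 24x³ − 29x² − 13x + 17) ÷ lead(D) = −15x⁵ ÷ 3x² = −5x³. Subtract (−5x³)·D = −15x⁵ − 5x⁴ + 10x³. Remainder: 24x⁴ + 14x³ − 29x² − 13x + 17.
Step 4: lead(24x⁴ + 14x³ − 29x² − 13x + 17) ÷ lead(D) = 24x⁴ ÷ 3x² = 8x². Subtract (8x²)·D = 24x⁴ + 8x³ − 16x². Remainder: 6x³ − 13x² − 13x + 17.
Step 5: lead(6x³ − 13x² − 13x + 17) ÷ lead(D) = 6x³ ÷ 3x² = 2x. Subtract (2x)·D = 6x³ + 2x² − 4x. Remainder: −15x² − 9x + 17.
Step 6: lead(−15x² − 9x + 17) ÷ lead(D) = −15x² ÷ 3x² = −5. Subtract (−5)·D = −15x² − 5x + 10. Remainder: −4x + 7.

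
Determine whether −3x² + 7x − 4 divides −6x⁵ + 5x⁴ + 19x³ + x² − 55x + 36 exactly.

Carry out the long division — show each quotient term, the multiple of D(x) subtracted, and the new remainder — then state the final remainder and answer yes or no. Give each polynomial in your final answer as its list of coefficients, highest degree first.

Step 1: lead(−6x⁵ + 5x⁴ + 19x³ + x² − 55x + 36) ÷ lead(D) = −6x⁵ ÷ −3x² = 2x³. Subtract (2x³)·D = −6x⁵ + 14x⁴ − 8x³. Remainder: −9x⁴ + 27x³ + x² − 55x + 36.
Step 2: lead(−9x⁴ + 27x³ + x² − 55x + 36) ÷ lead(D) = −9x⁴ ÷ −3x² = 3x². Subtract (3x²)·D = −9x⁴ + 21x³ − 12x². Remainder: 6x³ + 13x² − 55x + 36.
Step 3: lead(6x³ + 13x² − 55x + 36) ÷ lead(D) = 6x³ ÷ −3x² = −2x. Subtract (−2x)·D = 6x³ − 14x² + 8x. Remainder: 27x² − 63x + 36.
Step 4: lead(27x² − 63x + 36) ÷ lead(D) = 27x² ÷ −3x² = −9. Subtract (−9)·D = 27x² − 63x + 36. Remainder: 0.

R = [0], so D(x) is a factor of P(x). yes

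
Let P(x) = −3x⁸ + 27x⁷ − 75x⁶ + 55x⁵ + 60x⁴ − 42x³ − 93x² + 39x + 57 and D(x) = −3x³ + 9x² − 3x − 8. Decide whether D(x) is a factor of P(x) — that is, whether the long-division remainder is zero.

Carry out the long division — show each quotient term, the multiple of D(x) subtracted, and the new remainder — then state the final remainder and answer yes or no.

R(x) = 7x − 7, so D(x) is not a factor of P(x). no

Step 1: lead(−3x⁸ + 27x⁷ − 75x⁶ + 55x⁵ + 60x⁴ − 42x³ − 93x² + 39x + 57) ÷ lead(D) = −3x⁸ ÷ −3x³ = x⁵. Subtract (x⁵)·D = −3x⁸ + 9x⁷ − 3x⁶ − 8x⁵. Remainder: 18x⁷ − 72x⁶ + 63x⁵ + 60x⁴ − 42x³ − 93x² + 39x + 57.
Step 2: lead(18x⁷ − 72x⁶ + 63x⁵ + 60x⁴ − 42x³ − 93x² + 39x + 57) ÷ lead(D) = 18x⁷ ÷ −3x³ = −6x⁴. Subtract (−6x⁴)·D = 18x⁷ − 54x⁶ + 18x⁵ + 48x⁴. Remainder: −18x⁶ + 45x⁵ + 12x⁴ − 42x³ − 93x² + 39x + 57.
Step 3: lead(−18x⁶ + 45x⁵ + 12x⁴ − 42x³ − 93x² + 39x + 57) ÷ lead(D) = −18x⁶ ÷ −3x³ = 6x³. Subtract (6x³)·D = −18x⁶ + 54x⁵ − 18x⁴ − 48x³. Remainder: −9x⁵ + 30x⁴ + 6x³ − 93x² + 39x + 57.
Step 4: lead(−9x⁵ + 30x⁴ + 6x³ − 93x² + 39x + 57) ÷ lead(D) = −9x⁵ ÷ −3x³ = 3x². Subtract (3x²)·D = −9x⁵ + 27x⁴ − 9x³ − 24x². Remainder: 3x⁴ + 15x³ − 69x² + 39x + 57.
Step 5: lead(3x⁴ + 15x³ − 69x² + 39x + 57) ÷ lead(D) = 3x⁴ ÷ −3x³ = −x. Subtract (−x)·D = 3x⁴ − 9x³ + 3x² + 8x. Remainder: 24x³ − 72x² + 31x + 57.
Step 6: lead(24x³ − 72x² + 31x + 57) ÷ lead(D) = 24x³ ÷ −3x³ = −8. Subtract (−8)·D = 24x³ − 72x² + 24x + 64. Remainder: 7x − 7.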